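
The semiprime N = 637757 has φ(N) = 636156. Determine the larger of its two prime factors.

φ(n) = (p−1)(q−1) = n − (p+q) + 1, so p + q = 637757 − 636156 + 1 = 1602.
p and q are the roots of t² − 1602t + 637757 = 0.
Discriminant: 1602² − 4·637757 = 2566404 − 2551028 = 15376; √15376 = 124.
q = (1602 − 124)/2 = 739, p = (1602 + 124)/2 = 863.
Check: 739 · 863 = 637757.

863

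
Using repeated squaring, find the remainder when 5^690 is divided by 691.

5^1 ≡ 5 (mod 691)
5^2 ≡ 5^2 = 25 ≡ 25 (mod 691)
5^4 ≡ 25^2 = 625 ≡ 625 (mod 691)
5^8 ≡ 625^2 = 390625 ≡ 210 (mod 691)
5^16 ≡ 210^2 = 44100 ≡ 567 (mod 691)
5^32 ≡ 567^2 = 321489 ≡ 174 (mod 691)
5^64 ≡ 174^2 = 30276 ≡ 563 (mod 691)
5^128 ≡ 563^2 = 316969 ≡ 491 (mod 691)
5^256 ≡ 491^2 = 241081 ≡ 613 (mod 691)
5^512 ≡ 613^2 = 375769 ≡ 556 (mod 691)
690 = 512 + 128 + 32 + 16 + 2 in binary powers of 2.
So 5^690 ≡ 556 · 491 · 174 · 567 · 25 ≡ 1 (mod 691).
Since the result is 1, base 5 gives no evidence that 691 is composite.

1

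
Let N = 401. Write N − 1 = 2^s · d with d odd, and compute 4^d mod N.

20

401 − 1 = 400 = 2^4 · 25, so d = 25.
4^1 ≡ 4 (mod 401)
4^2 ≡ 4^2 = 16 ≡ 16 (mod 401)
4^4 ≡ 16^2 = 256 ≡ 256 (mod 401)
4^8 ≡ 256^2 = 65536 ≡ 173 (mod 401)
4^16 ≡ 173^2 = 29929 ≡ 255 (mod 401)
25 = 16 + 8 + 1 in binary powers of 2.
So 4^25 ≡ 255 · 173 · 4 ≡ 20 (mod 401).
Squaring chain: 20 → 400 → 1 → 1; reaches −1, so base 4 does not prove 401 composite.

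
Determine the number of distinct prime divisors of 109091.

2

109091 = 43^2 · 59
109091 = 43^2 · 59, which has 2 distinct prime factors.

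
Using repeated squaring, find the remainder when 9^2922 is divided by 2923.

9^1 ≡ 9 (mod 2923)
9^2 ≡ 9^2 = 81 ≡ 81 (mod 2923)
9^4 ≡ 81^2 = 6561 ≡ 715 (mod 2923)
9^8 ≡ 715^2 = 511225 ≡ 2623 (mod 2923)
9^16 ≡ 2623^2 = 6880129 ≡ 2310 (mod 2923)
9^32 ≡ 2310^2 = 5336100 ≡ 1625 (mod 2923)
9^64 ≡ 1625^2 = 2640625 ≡ 1156 (mod 2923)
9^128 ≡ 1156^2 = 1336336 ≡ 525 (mod 2923)
9^256 ≡ 525^2 = 275625 ≡ 863 (mod 2923)
9^512 ≡ 863^2 = 744769 ≡ 2327 (mod 2923)
9^1024 ≡ 2327^2 = 5414929 ≡ 1533 (mod 2923)
9^2048 ≡ 1533^2 = 2350089 ≡ 2920 (mod 2923)
2922 = 2048 + 512 + 256 + 64 + 32 + 8 + 2 in binary powers of 2.
So 9^2922 ≡ 2920 · 2327 · 863 · 1156 · 1625 · 2623 · 81 ≡ 417 (mod 2923).
Since 417 ≠ 1, base 9 is a Fermat witness: 2923 is composite.

417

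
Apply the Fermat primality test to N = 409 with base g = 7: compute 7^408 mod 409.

7^1 ≡ 7 (mod 409)
7^2 ≡ 7^2 = 49 ≡ 49 (mod 409)
7^4 ≡ 49^2 = 2401 ≡ 356 (mod 409)
7^8 ≡ 356^2 = 126736 ≡ 355 (mod 409)
7^16 ≡ 355^2 = 126025 ≡ 53 (mod 409)
7^32 ≡ 53^2 = 2809 ≡ 355 (mod 409)
7^64 ≡ 355^2 = 126025 ≡ 53 (mod 409)
7^128 ≡ 53^2 = 2809 ≡ 355 (mod 409)
7^256 ≡ 355^2 = 126025 ≡ 53 (mod 409)
408 = 256 + 128 + 16 + 8 in binary powers of 2.
So 7^408 ≡ 53 · 355 · 53 · 355 ≡ 1 (mod 409).
Since the result is 1, base 7 gives no evidence that 409 is composite.

1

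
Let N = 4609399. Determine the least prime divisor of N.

4609399 is odd.
Digit sum 40, not divisible by 3.
Ends in 9: not divisible by 5.
7: 4609399 = 7·658485 + 4
11: 4609399 = 11·419036 + 3
13: 4609399 = 13·354569 + 2
17: 4609399 = 17·271141 + 2
19: 4609399 = 19·242599 + 18
23: 4609399 = 23·200408 + 15
29: 4609399 = 29·158944 + 23
31: 4609399 = 31·148690 + 9
37: 4609399 = 37·124578 + 13
41: 4609399 = 41·112424 + 15
43: 4609399 = 43·107195 + 14
47: 4609399 = 47·98072 + 15
53: 4609399 = 53·86969 + 42
59: 4609399 = 59·78125 + 24
61: 4609399 = 61·75563 + 56
67: 4609399 = 67·68797

67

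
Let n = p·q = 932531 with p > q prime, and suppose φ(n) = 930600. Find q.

φ(n) = (p−1)(q−1) = n − (p+q) + 1, so p + q = 932531 − 930600 + 1 = 1932.
p and q are the roots of t² − 1932t + 932531 = 0.
Discriminant: 1932² − 4·932531 = 3732624 − 3730124 = 2500; √2500 = 50.
q = (1932 − 50)/2 = 941, p = (1932 + 50)/2 = 991.
Check: 941 · 991 = 932531.

941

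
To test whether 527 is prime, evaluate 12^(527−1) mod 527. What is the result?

236

12^1 ≡ 12 (mod 527)
12^2 ≡ 12^2 = 144 ≡ 144 (mod 527)
12^4 ≡ 144^2 = 20736 ≡ 183 (mod 527)
12^8 ≡ 183^2 = 33489 ≡ 288 (mod 527)
12^16 ≡ 288^2 = 82944 ≡ 205 (mod 527)
12^32 ≡ 205^2 = 42025 ≡ 392 (mod 527)
12^64 ≡ 392^2 = 153664 ≡ 307 (mod 527)
12^128 ≡ 307^2 = 94249 ≡ 443 (mod 527)
12^256 ≡ 443^2 = 196249 ≡ 205 (mod 527)
12^512 ≡ 205^2 = 42025 ≡ 392 (mod 527)
526 = 512 + 8 + 4 + 2 in binary powers of 2.
So 12^526 ≡ 392 · 288 · 183 · 144 ≡ 236 (mod 527).
Since 236 ≠ 1, base 12 is a Fermat witness: 527 is composite.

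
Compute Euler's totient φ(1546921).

Factor: 1546921 = 59 · 157 · 167.
φ(1546921) = (59−1) · (157−1) · (167−1) = 58 · 156 · 166 = 1501968.

1501968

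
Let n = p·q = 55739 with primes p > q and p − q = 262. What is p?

Since p = q + 262, we have 55739 = q(q + 262), so q² + 262q − 55739 = 0.
Discriminant: 262² + 4·55739 = 68644 + 222956 = 291600; √291600 = 540.
q = (−262 + 540)/2 = 139, and p = q + 262 = 401.
Check: 139 · 401 = 55739.

401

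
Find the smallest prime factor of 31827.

31827 is odd.
Digit sum 21, divisible by 3.

3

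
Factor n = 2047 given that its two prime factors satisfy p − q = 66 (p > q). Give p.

Since p = q + 66, we have 2047 = q(q + 66), so q² + 66q − 2047 = 0.
Discriminant: 66² + 4·2047 = 4356 + 8188 = 12544; √12544 = 112.
q = (−66 + 112)/2 = 23, and p = q + 66 = 89.
Check: 23 · 89 = 2047.

89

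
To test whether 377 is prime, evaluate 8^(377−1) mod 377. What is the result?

8^1 ≡ 8 (mod 377)
8^2 ≡ 8^2 = 64 ≡ 64 (mod 377)
8^4 ≡ 64^2 = 4096 ≡ 326 (mod 377)
8^8 ≡ 326^2 = 106276 ≡ 339 (mod 377)
8^16 ≡ 339^2 = 114921 ≡ 313 (mod 377)
8^32 ≡ 313^2 = 97969 ≡ 326 (mod 377)
8^64 ≡ 326^2 = 106276 ≡ 339 (mod 377)
8^128 ≡ 339^2 = 114921 ≡ 313 (mod 377)
8^256 ≡ 313^2 = 97969 ≡ 326 (mod 377)
376 = 256 + 64 + 32 + 16 + 8 in binary powers of 2.
So 8^376 ≡ 326 · 339 · 326 · 313 · 339 ≡ 53 (mod 377).
Since 53 ≠ 1, base 8 is a Fermat witness: 377 is composite.

53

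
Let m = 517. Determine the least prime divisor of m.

517 is odd.
Digit sum 13, not divisible by 3.
Ends in 7: not divisible by 5.
7: 517 = 7·73 + 6
11: 517 = 11·47

11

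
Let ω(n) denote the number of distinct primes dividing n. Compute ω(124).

2

124 = 2^2 · 31
124 = 2^2 · 31, which has 2 distinct prime factors.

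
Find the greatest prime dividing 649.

649 = 11 · 59
59 is prime.
So 649 = 11 · 59; the largest prime factor is 59.

59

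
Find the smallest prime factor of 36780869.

36780869 is odd.
Digit sum 47, not divisible by 3.
Ends in 9: not divisible by 5.
7: 36780869 = 7·5254409 + 6
11: 36780869 = 11·3343715 + 4
13: 36780869 = 13·2829297 + 8
17: 36780869 = 17·2163580 + 9
19: 36780869 = 19·1935835 + 4
23: 36780869 = 23·1599168 + 5
29: 36780869 = 29·1268305 + 24
31: 36780869 = 31·1186479 + 20
37: 36780869 = 37·994077 + 20
41: 36780869 = 41·897094 + 15
43: 36780869 = 43·855369 + 2
47: 36780869 = 47·782571 + 32
53: 36780869 = 53·693978 + 35
59: 36780869 = 59·623404 + 33
61: 36780869 = 61·602965 + 4
67: 36780869 = 67·548968 + 13
71: 36780869 = 71·518040 + 29
73: 36780869 = 73·503847 + 38
79: 36780869 = 79·465580 + 49
83: 36780869 = 83·443143

83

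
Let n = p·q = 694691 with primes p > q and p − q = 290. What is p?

Since p = q + 290, we have 694691 = q(q + 290), so q² + 290q − 694691 = 0.
Discriminant: 290² + 4·694691 = 84100 + 2778764 = 2862864; √2862864 = 1692.
q = (−290 + 1692)/2 = 701, and p = q + 290 = 991.
Check: 701 · 991 = 694691.

991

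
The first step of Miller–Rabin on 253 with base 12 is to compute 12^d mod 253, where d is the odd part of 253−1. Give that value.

253 − 1 = 252 = 2^2 · 63, so d = 63.
12^1 ≡ 12 (mod 253)
12^2 ≡ 12^2 = 144 ≡ 144 (mod 253)
12^4 ≡ 144^2 = 20736 ≡ 243 (mod 253)
12^8 ≡ 243^2 = 59049 ≡ 100 (mod 253)
12^16 ≡ 100^2 = 10000 ≡ 133 (mod 253)
12^32 ≡ 133^2 = 17689 ≡ 232 (mod 253)
63 = 32 + 16 + 8 + 4 + 2 + 1 in binary powers of 2.
So 12^63 ≡ 232 · 133 · 100 · 243 · 144 · 12 ≡ 100 (mod 253).
Squaring chain: 100 → 133; never reaches −1, so base 12 is a Miller–Rabin witness that 253 is composite.

100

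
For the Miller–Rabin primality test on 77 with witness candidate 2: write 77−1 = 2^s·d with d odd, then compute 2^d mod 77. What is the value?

72

77 − 1 = 76 = 2^2 · 19, so d = 19.
2^1 ≡ 2 (mod 77)
2^2 ≡ 2^2 = 4 ≡ 4 (mod 77)
2^4 ≡ 4^2 = 16 ≡ 16 (mod 77)
2^8 ≡ 16^2 = 256 ≡ 25 (mod 77)
2^16 ≡ 25^2 = 625 ≡ 9 (mod 77)
19 = 16 + 2 + 1 in binary powers of 2.
So 2^19 ≡ 9 · 4 · 2 ≡ 72 (mod 77).
Squaring chain: 72 → 25; never reaches −1, so base 2 is a Miller–Rabin witness that 77 is composite.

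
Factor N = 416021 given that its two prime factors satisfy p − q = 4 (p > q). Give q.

Since p = q + 4, we have 416021 = q(q + 4), so q² + 4q − 416021 = 0.
Discriminant: 4² + 4·416021 = 16 + 1664084 = 1664100; √1664100 = 1290.
q = (−4 + 1290)/2 = 643, and p = q + 4 = 647.
Check: 643 · 647 = 416021.

643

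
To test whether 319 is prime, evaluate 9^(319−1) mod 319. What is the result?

9^1 ≡ 9 (mod 319)
9^2 ≡ 9^2 = 81 ≡ 81 (mod 319)
9^4 ≡ 81^2 = 6561 ≡ 181 (mod 319)
9^8 ≡ 181^2 = 32761 ≡ 223 (mod 319)
9^16 ≡ 223^2 = 49729 ≡ 284 (mod 319)
9^32 ≡ 284^2 = 80656 ≡ 268 (mod 319)
9^64 ≡ 268^2 = 71824 ≡ 49 (mod 319)
9^128 ≡ 49^2 = 2401 ≡ 168 (mod 319)
9^256 ≡ 168^2 = 28224 ≡ 152 (mod 319)
318 = 256 + 32 + 16 + 8 + 4 + 2 in binary powers of 2.
So 9^318 ≡ 152 · 268 · 284 · 223 · 181 · 81 ≡ 25 (mod 319).
Since 25 ≠ 1, base 9 is a Fermat witness: 319 is composite.

25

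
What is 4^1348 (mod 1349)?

4^1 ≡ 4 (mod 1349)
4^2 ≡ 4^2 = 16 ≡ 16 (mod 1349)
4^4 ≡ 16^2 = 256 ≡ 256 (mod 1349)
4^8 ≡ 256^2 = 65536 ≡ 784 (mod 1349)
4^16 ≡ 784^2 = 614656 ≡ 861 (mod 1349)
4^32 ≡ 861^2 = 741321 ≡ 720 (mod 1349)
4^64 ≡ 720^2 = 518400 ≡ 384 (mod 1349)
4^128 ≡ 384^2 = 147456 ≡ 415 (mod 1349)
4^256 ≡ 415^2 = 172225 ≡ 902 (mod 1349)
4^512 ≡ 902^2 = 813604 ≡ 157 (mod 1349)
4^1024 ≡ 157^2 = 24649 ≡ 367 (mod 1349)
1348 = 1024 + 256 + 64 + 4 in binary powers of 2.
So 4^1348 ≡ 367 · 902 · 384 · 256 ≡ 215 (mod 1349).
Since 215 ≠ 1, base 4 is a Fermat witness: 1349 is composite.

215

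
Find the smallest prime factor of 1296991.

1296991 is odd.
Digit sum 37, not divisible by 3.
Ends in 1: not divisible by 5.
7: 1296991 = 7·185284 + 3
11: 1296991 = 11·117908 + 3
13: 1296991 = 13·99768 + 7
17: 1296991 = 17·76293 + 10
19: 1296991 = 19·68262 + 13
23: 1296991 = 23·56390 + 21
29: 1296991 = 29·44723 + 24
31: 1296991 = 31·41838 + 13
37: 1296991 = 37·35053 + 30
41: 1296991 = 41·31633 + 38
43: 1296991 = 43·30162 + 25
47: 1296991 = 47·27595 + 26
53: 1296991 = 53·24471 + 28
59: 1296991 = 59·21982 + 53
61: 1296991 = 61·21262 + 9
67: 1296991 = 67·19358 + 5
71: 1296991 = 71·18267 + 34
73: 1296991 = 73·17767

73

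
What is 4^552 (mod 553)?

225

4^1 ≡ 4 (mod 553)
4^2 ≡ 4^2 = 16 ≡ 16 (mod 553)
4^4 ≡ 16^2 = 256 ≡ 256 (mod 553)
4^8 ≡ 256^2 = 65536 ≡ 282 (mod 553)
4^16 ≡ 282^2 = 79524 ≡ 445 (mod 553)
4^32 ≡ 445^2 = 198025 ≡ 51 (mod 553)
4^64 ≡ 51^2 = 2601 ≡ 389 (mod 553)
4^128 ≡ 389^2 = 151321 ≡ 352 (mod 553)
4^256 ≡ 352^2 = 123904 ≡ 32 (mod 553)
4^512 ≡ 32^2 = 1024 ≡ 471 (mod 553)
552 = 512 + 32 + 8 in binary powers of 2.
So 4^552 ≡ 471 · 51 · 282 ≡ 225 (mod 553).
Since 225 ≠ 1, base 4 is a Fermat witness: 553 is composite.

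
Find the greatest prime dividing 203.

29

203 = 7 · 29
29 is prime.
So 203 = 7 · 29; the largest prime factor is 29.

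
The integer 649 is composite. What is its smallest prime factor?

649 is odd.
Digit sum 19, not divisible by 3.
Ends in 9: not divisible by 5.
7: 649 = 7·92 + 5
11: 649 = 11·59

11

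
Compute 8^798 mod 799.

8^1 ≡ 8 (mod 799)
8^2 ≡ 8^2 = 64 ≡ 64 (mod 799)
8^4 ≡ 64^2 = 4096 ≡ 101 (mod 799)
8^8 ≡ 101^2 = 10201 ≡ 613 (mod 799)
8^16 ≡ 613^2 = 375769 ≡ 239 (mod 799)
8^32 ≡ 239^2 = 57121 ≡ 392 (mod 799)
8^64 ≡ 392^2 = 153664 ≡ 256 (mod 799)
8^128 ≡ 256^2 = 65536 ≡ 18 (mod 799)
8^256 ≡ 18^2 = 324 ≡ 324 (mod 799)
8^512 ≡ 324^2 = 104976 ≡ 307 (mod 799)
798 = 512 + 256 + 16 + 8 + 4 + 2 in binary powers of 2.
So 8^798 ≡ 307 · 324 · 239 · 613 · 101 · 64 ≡ 4 (mod 799).
Since 4 ≠ 1, base 8 is a Fermat witness: 799 is composite.

4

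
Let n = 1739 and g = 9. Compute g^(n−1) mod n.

638

9^1 ≡ 9 (mod 1739)
9^2 ≡ 9^2 = 81 ≡ 81 (mod 1739)
9^4 ≡ 81^2 = 6561 ≡ 1344 (mod 1739)
9^8 ≡ 1344^2 = 1806336 ≡ 1254 (mod 1739)
9^16 ≡ 1254^2 = 1572516 ≡ 460 (mod 1739)
9^32 ≡ 460^2 = 211600 ≡ 1181 (mod 1739)
9^64 ≡ 1181^2 = 1394761 ≡ 83 (mod 1739)
9^128 ≡ 83^2 = 6889 ≡ 1672 (mod 1739)
9^256 ≡ 1672^2 = 2795584 ≡ 1011 (mod 1739)
9^512 ≡ 1011^2 = 1022121 ≡ 1328 (mod 1739)
9^1024 ≡ 1328^2 = 1763584 ≡ 238 (mod 1739)
1738 = 1024 + 512 + 128 + 64 + 8 + 2 in binary powers of 2.
So 9^1738 ≡ 238 · 1328 · 1672 · 83 · 1254 · 81 ≡ 638 (mod 1739).
Since 638 ≠ 1, base 9 is a Fermat witness: 1739 is composite.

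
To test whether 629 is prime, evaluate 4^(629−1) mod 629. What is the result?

4^1 ≡ 4 (mod 629)
4^2 ≡ 4^2 = 16 ≡ 16 (mod 629)
4^4 ≡ 16^2 = 256 ≡ 256 (mod 629)
4^8 ≡ 256^2 = 65536 ≡ 120 (mod 629)
4^16 ≡ 120^2 = 14400 ≡ 562 (mod 629)
4^32 ≡ 562^2 = 315844 ≡ 86 (mod 629)
4^64 ≡ 86^2 = 7396 ≡ 477 (mod 629)
4^128 ≡ 477^2 = 227529 ≡ 460 (mod 629)
4^256 ≡ 460^2 = 211600 ≡ 256 (mod 629)
4^512 ≡ 256^2 = 65536 ≡ 120 (mod 629)
628 = 512 + 64 + 32 + 16 + 4 in binary powers of 2.
So 4^628 ≡ 120 · 477 · 86 · 562 · 256 ≡ 562 (mod 629).
Since 562 ≠ 1, base 4 is a Fermat witness: 629 is composite.

562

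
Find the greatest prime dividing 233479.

233479 = 29 · 8051
8051 = 83 · 97
97 is prime.
So 233479 = 29 · 83 · 97; the largest prime factor is 97.

97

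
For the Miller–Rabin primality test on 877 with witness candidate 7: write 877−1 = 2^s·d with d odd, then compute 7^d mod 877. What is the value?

1

877 − 1 = 876 = 2^2 · 219, so d = 219.
7^1 ≡ 7 (mod 877)
7^2 ≡ 7^2 = 49 ≡ 49 (mod 877)
7^4 ≡ 49^2 = 2401 ≡ 647 (mod 877)
7^8 ≡ 647^2 = 418609 ≡ 280 (mod 877)
7^16 ≡ 280^2 = 78400 ≡ 347 (mod 877)
7^32 ≡ 347^2 = 120409 ≡ 260 (mod 877)
7^64 ≡ 260^2 = 67600 ≡ 71 (mod 877)
7^128 ≡ 71^2 = 5041 ≡ 656 (mod 877)
219 = 128 + 64 + 16 + 8 + 2 + 1 in binary powers of 2.
So 7^219 ≡ 656 · 71 · 347 · 280 · 49 · 7 ≡ 1 (mod 877).
Since 7^d ≡ 1 (mod 877), base 7 does not prove 877 composite.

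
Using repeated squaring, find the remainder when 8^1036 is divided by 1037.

8^1 ≡ 8 (mod 1037)
8^2 ≡ 8^2 = 64 ≡ 64 (mod 1037)
8^4 ≡ 64^2 = 4096 ≡ 985 (mod 1037)
8^8 ≡ 985^2 = 970225 ≡ 630 (mod 1037)
8^16 ≡ 630^2 = 396900 ≡ 766 (mod 1037)
8^32 ≡ 766^2 = 586756 ≡ 851 (mod 1037)
8^64 ≡ 851^2 = 724201 ≡ 375 (mod 1037)
8^128 ≡ 375^2 = 140625 ≡ 630 (mod 1037)
8^256 ≡ 630^2 = 396900 ≡ 766 (mod 1037)
8^512 ≡ 766^2 = 586756 ≡ 851 (mod 1037)
8^1024 ≡ 851^2 = 724201 ≡ 375 (mod 1037)
1036 = 1024 + 8 + 4 in binary powers of 2.
So 8^1036 ≡ 375 · 630 · 985 ≡ 339 (mod 1037).
Since 339 ≠ 1, base 8 is a Fermat witness: 1037 is composite.

339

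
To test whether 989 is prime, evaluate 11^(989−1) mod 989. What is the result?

11^1 ≡ 11 (mod 989)
11^2 ≡ 11^2 = 121 ≡ 121 (mod 989)
11^4 ≡ 121^2 = 14641 ≡ 795 (mod 989)
11^8 ≡ 795^2 = 632025 ≡ 54 (mod 989)
11^16 ≡ 54^2 = 2916 ≡ 938 (mod 989)
11^32 ≡ 938^2 = 879844 ≡ 623 (mod 989)
11^64 ≡ 623^2 = 388129 ≡ 441 (mod 989)
11^128 ≡ 441^2 = 194481 ≡ 637 (mod 989)
11^256 ≡ 637^2 = 405769 ≡ 279 (mod 989)
11^512 ≡ 279^2 = 77841 ≡ 699 (mod 989)
988 = 512 + 256 + 128 + 64 + 16 + 8 + 4 in binary powers of 2.
So 11^988 ≡ 699 · 279 · 637 · 441 · 938 · 54 · 795 ≡ 441 (mod 989).
Since 441 ≠ 1, base 11 is a Fermat witness: 989 is composite.

441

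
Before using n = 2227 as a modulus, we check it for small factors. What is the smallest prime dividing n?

17

2227 is odd.
Digit sum 13, not divisible by 3.
Ends in 7: not divisible by 5.
7: 2227 = 7·318 + 1
11: 2227 = 11·202 + 5
13: 2227 = 13·171 + 4
17: 2227 = 17·131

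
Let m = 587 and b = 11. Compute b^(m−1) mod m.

1

11^1 ≡ 11 (mod 587)
11^2 ≡ 11^2 = 121 ≡ 121 (mod 587)
11^4 ≡ 121^2 = 14641 ≡ 553 (mod 587)
11^8 ≡ 553^2 = 305809 ≡ 569 (mod 587)
11^16 ≡ 569^2 = 323761 ≡ 324 (mod 587)
11^32 ≡ 324^2 = 104976 ≡ 490 (mod 587)
11^64 ≡ 490^2 = 240100 ≡ 17 (mod 587)
11^128 ≡ 17^2 = 289 ≡ 289 (mod 587)
11^256 ≡ 289^2 = 83521 ≡ 167 (mod 587)
11^512 ≡ 167^2 = 27889 ≡ 300 (mod 587)
586 = 512 + 64 + 8 + 2 in binary powers of 2.
So 11^586 ≡ 300 · 17 · 569 · 121 ≡ 1 (mod 587).
Since the result is 1, base 11 gives no evidence that 587 is composite.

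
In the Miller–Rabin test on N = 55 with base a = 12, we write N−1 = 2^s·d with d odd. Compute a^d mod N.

23

55 − 1 = 54 = 2^1 · 27, so d = 27.
12^1 ≡ 12 (mod 55)
12^2 ≡ 12^2 = 144 ≡ 34 (mod 55)
12^4 ≡ 34^2 = 1156 ≡ 1 (mod 55)
12^8 ≡ 1^2 = 1 ≡ 1 (mod 55)
12^16 ≡ 1^2 = 1 ≡ 1 (mod 55)
27 = 16 + 8 + 2 + 1 in binary powers of 2.
So 12^27 ≡ 1 · 1 · 34 · 12 ≡ 23 (mod 55).
Squaring chain: 23; never reaches −1, so base 12 is a Miller–Rabin witness that 55 is composite.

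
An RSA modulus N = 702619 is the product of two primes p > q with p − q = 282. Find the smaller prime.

Since p = q + 282, we have 702619 = q(q + 282), so q² + 282q − 702619 = 0.
Discriminant: 282² + 4·702619 = 79524 + 2810476 = 2890000; √2890000 = 1700.
q = (−282 + 1700)/2 = 709, and p = q + 282 = 991.
Check: 709 · 991 = 702619.

709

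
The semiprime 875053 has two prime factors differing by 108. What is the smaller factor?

Since p = q + 108, we have 875053 = q(q + 108), so q² + 108q − 875053 = 0.
Discriminant: 108² + 4·875053 = 11664 + 3500212 = 3511876; √3511876 = 1874.
q = (−108 + 1874)/2 = 883, and p = q + 108 = 991.
Check: 883 · 991 = 875053.

883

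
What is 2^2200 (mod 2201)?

1582

2^1 ≡ 2 (mod 2201)
2^2 ≡ 2^2 = 4 ≡ 4 (mod 2201)
2^4 ≡ 4^2 = 16 ≡ 16 (mod 2201)
2^8 ≡ 16^2 = 256 ≡ 256 (mod 2201)
2^16 ≡ 256^2 = 65536 ≡ 1707 (mod 2201)
2^32 ≡ 1707^2 = 2913849 ≡ 1926 (mod 2201)
2^64 ≡ 1926^2 = 3709476 ≡ 791 (mod 2201)
2^128 ≡ 791^2 = 625681 ≡ 597 (mod 2201)
2^256 ≡ 597^2 = 356409 ≡ 2048 (mod 2201)
2^512 ≡ 2048^2 = 4194304 ≡ 1399 (mod 2201)
2^1024 ≡ 1399^2 = 1957201 ≡ 512 (mod 2201)
2^2048 ≡ 512^2 = 262144 ≡ 225 (mod 2201)
2200 = 2048 + 128 + 16 + 8 in binary powers of 2.
So 2^2200 ≡ 225 · 597 · 1707 · 256 ≡ 1582 (mod 2201).
Since 1582 ≠ 1, base 2 is a Fermat witness: 2201 is composite.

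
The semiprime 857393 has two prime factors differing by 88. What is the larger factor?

971

Since p = q + 88, we have 857393 = q(q + 88), so q² + 88q − 857393 = 0.
Discriminant: 88² + 4·857393 = 7744 + 3429572 = 3437316; √3437316 = 1854.
q = (−88 + 1854)/2 = 883, and p = q + 88 = 971.
Check: 883 · 971 = 857393.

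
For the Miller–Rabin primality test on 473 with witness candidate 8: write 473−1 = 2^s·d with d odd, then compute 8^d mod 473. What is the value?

469

473 − 1 = 472 = 2^3 · 59, so d = 59.
8^1 ≡ 8 (mod 473)
8^2 ≡ 8^2 = 64 ≡ 64 (mod 473)
8^4 ≡ 64^2 = 4096 ≡ 312 (mod 473)
8^8 ≡ 312^2 = 97344 ≡ 379 (mod 473)
8^16 ≡ 379^2 = 143641 ≡ 322 (mod 473)
8^32 ≡ 322^2 = 103684 ≡ 97 (mod 473)
59 = 32 + 16 + 8 + 2 + 1 in binary powers of 2.
So 8^59 ≡ 97 · 322 · 379 · 64 · 8 ≡ 469 (mod 473).
Squaring chain: 469 → 16 → 256; never reaches −1, so base 8 is a Miller–Rabin witness that 473 is composite.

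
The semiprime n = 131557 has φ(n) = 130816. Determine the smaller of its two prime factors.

293

φ(n) = (p−1)(q−1) = n − (p+q) + 1, so p + q = 131557 − 130816 + 1 = 742.
p and q are the roots of t² − 742t + 131557 = 0.
Discriminant: 742² − 4·131557 = 550564 − 526228 = 24336; √24336 = 156.
q = (742 − 156)/2 = 293, p = (742 + 156)/2 = 449.
Check: 293 · 449 = 131557.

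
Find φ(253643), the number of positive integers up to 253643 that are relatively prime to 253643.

Factor: 253643 = 13 · 109 · 179.
φ(253643) = (13−1) · (109−1) · (179−1) = 12 · 108 · 178 = 230688.

230688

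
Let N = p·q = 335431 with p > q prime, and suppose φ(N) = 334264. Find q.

φ(n) = (p−1)(q−1) = n − (p+q) + 1, so p + q = 335431 − 334264 + 1 = 1168.
p and q are the roots of t² − 1168t + 335431 = 0.
Discriminant: 1168² − 4·335431 = 1364224 − 1341724 = 22500; √22500 = 150.
q = (1168 − 150)/2 = 509, p = (1168 + 150)/2 = 659.
Check: 509 · 659 = 335431.

509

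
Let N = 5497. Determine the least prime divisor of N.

23

5497 is odd.
Digit sum 25, not divisible by 3.
Ends in 7: not divisible by 5.
7: 5497 = 7·785 + 2
11: 5497 = 11·499 + 8
13: 5497 = 13·422 + 11
17: 5497 = 17·323 + 6
19: 5497 = 19·289 + 6
23: 5497 = 23·239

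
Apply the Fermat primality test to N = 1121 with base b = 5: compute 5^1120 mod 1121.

416

5^1 ≡ 5 (mod 1121)
5^2 ≡ 5^2 = 25 ≡ 25 (mod 1121)
5^4 ≡ 25^2 = 625 ≡ 625 (mod 1121)
5^8 ≡ 625^2 = 390625 ≡ 517 (mod 1121)
5^16 ≡ 517^2 = 267289 ≡ 491 (mod 1121)
5^32 ≡ 491^2 = 241081 ≡ 66 (mod 1121)
5^64 ≡ 66^2 = 4356 ≡ 993 (mod 1121)
5^128 ≡ 993^2 = 986049 ≡ 690 (mod 1121)
5^256 ≡ 690^2 = 476100 ≡ 796 (mod 1121)
5^512 ≡ 796^2 = 633616 ≡ 251 (mod 1121)
5^1024 ≡ 251^2 = 63001 ≡ 225 (mod 1121)
1120 = 1024 + 64 + 32 in binary powers of 2.
So 5^1120 ≡ 225 · 993 · 66 ≡ 416 (mod 1121).
Since 416 ≠ 1, base 5 is a Fermat witness: 1121 is composite.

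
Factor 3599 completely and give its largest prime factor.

3599 = 59 · 61
61 is prime.
So 3599 = 59 · 61; the largest prime factor is 61.

61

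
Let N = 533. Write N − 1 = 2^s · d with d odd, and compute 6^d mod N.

188

533 − 1 = 532 = 2^2 · 133, so d = 133.
6^1 ≡ 6 (mod 533)
6^2 ≡ 6^2 = 36 ≡ 36 (mod 533)
6^4 ≡ 36^2 = 1296 ≡ 230 (mod 533)
6^8 ≡ 230^2 = 52900 ≡ 133 (mod 533)
6^16 ≡ 133^2 = 17689 ≡ 100 (mod 533)
6^32 ≡ 100^2 = 10000 ≡ 406 (mod 533)
6^64 ≡ 406^2 = 164836 ≡ 139 (mod 533)
6^128 ≡ 139^2 = 19321 ≡ 133 (mod 533)
133 = 128 + 4 + 1 in binary powers of 2.
So 6^133 ≡ 133 · 230 · 6 ≡ 188 (mod 533).
Squaring chain: 188 → 166; never reaches −1, so base 6 is a Miller–Rabin witness that 533 is composite.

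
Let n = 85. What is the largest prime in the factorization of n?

85 = 5 · 17
17 is prime.
So 85 = 5 · 17; the largest prime factor is 17.

17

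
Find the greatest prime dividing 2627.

71

2627 = 37 · 71
71 is prime.
So 2627 = 37 · 71; the largest prime factor is 71.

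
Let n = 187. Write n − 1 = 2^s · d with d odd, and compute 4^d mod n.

187 − 1 = 186 = 2^1 · 93, so d = 93.
4^1 ≡ 4 (mod 187)
4^2 ≡ 4^2 = 16 ≡ 16 (mod 187)
4^4 ≡ 16^2 = 256 ≡ 69 (mod 187)
4^8 ≡ 69^2 = 4761 ≡ 86 (mod 187)
4^16 ≡ 86^2 = 7396 ≡ 103 (mod 187)
4^32 ≡ 103^2 = 10609 ≡ 137 (mod 187)
4^64 ≡ 137^2 = 18769 ≡ 69 (mod 187)
93 = 64 + 16 + 8 + 4 + 1 in binary powers of 2.
So 4^93 ≡ 69 · 103 · 86 · 69 · 4 ≡ 174 (mod 187).
Squaring chain: 174; never reaches −1, so base 4 is a Miller–Rabin witness that 187 is composite.

174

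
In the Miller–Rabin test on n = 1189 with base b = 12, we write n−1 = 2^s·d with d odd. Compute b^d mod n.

1189 − 1 = 1188 = 2^2 · 297, so d = 297.
12^1 ≡ 12 (mod 1189)
12^2 ≡ 12^2 = 144 ≡ 144 (mod 1189)
12^4 ≡ 144^2 = 20736 ≡ 523 (mod 1189)
12^8 ≡ 523^2 = 273529 ≡ 59 (mod 1189)
12^16 ≡ 59^2 = 3481 ≡ 1103 (mod 1189)
12^32 ≡ 1103^2 = 1216609 ≡ 262 (mod 1189)
12^64 ≡ 262^2 = 68644 ≡ 871 (mod 1189)
12^128 ≡ 871^2 = 758641 ≡ 59 (mod 1189)
12^256 ≡ 59^2 = 3481 ≡ 1103 (mod 1189)
297 = 256 + 32 + 8 + 1 in binary powers of 2.
So 12^297 ≡ 1103 · 262 · 59 · 12 ≡ 157 (mod 1189).
Squaring chain: 157 → 869; never reaches −1, so base 12 is a Miller–Rabin witness that 1189 is composite.

157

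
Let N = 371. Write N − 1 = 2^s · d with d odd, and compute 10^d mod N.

371 − 1 = 370 = 2^1 · 185, so d = 185.
10^1 ≡ 10 (mod 371)
10^2 ≡ 10^2 = 100 ≡ 100 (mod 371)
10^4 ≡ 100^2 = 10000 ≡ 354 (mod 371)
10^8 ≡ 354^2 = 125316 ≡ 289 (mod 371)
10^16 ≡ 289^2 = 83521 ≡ 46 (mod 371)
10^32 ≡ 46^2 = 2116 ≡ 261 (mod 371)
10^64 ≡ 261^2 = 68121 ≡ 228 (mod 371)
10^128 ≡ 228^2 = 51984 ≡ 44 (mod 371)
185 = 128 + 32 + 16 + 8 + 1 in binary powers of 2.
So 10^185 ≡ 44 · 261 · 46 · 289 · 10 ≡ 152 (mod 371).
Squaring chain: 152; never reaches −1, so base 10 is a Miller–Rabin witness that 371 is composite.

152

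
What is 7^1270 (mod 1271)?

893

7^1 ≡ 7 (mod 1271)
7^2 ≡ 7^2 = 49 ≡ 49 (mod 1271)
7^4 ≡ 49^2 = 2401 ≡ 1130 (mod 1271)
7^8 ≡ 1130^2 = 1276900 ≡ 816 (mod 1271)
7^16 ≡ 816^2 = 665856 ≡ 1123 (mod 1271)
7^32 ≡ 1123^2 = 1261129 ≡ 297 (mod 1271)
7^64 ≡ 297^2 = 88209 ≡ 510 (mod 1271)
7^128 ≡ 510^2 = 260100 ≡ 816 (mod 1271)
7^256 ≡ 816^2 = 665856 ≡ 1123 (mod 1271)
7^512 ≡ 1123^2 = 1261129 ≡ 297 (mod 1271)
7^1024 ≡ 297^2 = 88209 ≡ 510 (mod 1271)
1270 = 1024 + 128 + 64 + 32 + 16 + 4 + 2 in binary powers of 2.
So 7^1270 ≡ 510 · 816 · 510 · 297 · 1123 · 1130 · 49 ≡ 893 (mod 1271).
Since 893 ≠ 1, base 7 is a Fermat witness: 1271 is composite.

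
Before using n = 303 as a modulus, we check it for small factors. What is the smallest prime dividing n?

303 is odd.
Digit sum 6, divisible by 3.

3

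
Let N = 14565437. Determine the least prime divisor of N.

71

14565437 is odd.
Digit sum 35, not divisible by 3.
Ends in 7: not divisible by 5.
7: 14565437 = 7·2080776 + 5
11: 14565437 = 11·1324130 + 7
13: 14565437 = 13·1120418 + 3
17: 14565437 = 17·856790 + 7
19: 14565437 = 19·766601 + 18
23: 14565437 = 23·633279 + 20
29: 14565437 = 29·502256 + 13
31: 14565437 = 31·469852 + 25
37: 14565437 = 37·393660 + 17
41: 14565437 = 41·355254 + 23
43: 14565437 = 43·338731 + 4
47: 14565437 = 47·309902 + 43
53: 14565437 = 53·274819 + 30
59: 14565437 = 59·246871 + 48
61: 14565437 = 61·238777 + 40
67: 14565437 = 67·217394 + 39
71: 14565437 = 71·205147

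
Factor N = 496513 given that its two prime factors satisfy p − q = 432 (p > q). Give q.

521

Since p = q + 432, we have 496513 = q(q + 432), so q² + 432q − 496513 = 0.
Discriminant: 432² + 4·496513 = 186624 + 1986052 = 2172676; √2172676 = 1474.
q = (−432 + 1474)/2 = 521, and p = q + 432 = 953.
Check: 521 · 953 = 496513.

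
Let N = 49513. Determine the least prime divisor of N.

49513 is odd.
Digit sum 22, not divisible by 3.
Ends in 3: not divisible by 5.
7: 49513 = 7·7073 + 2
11: 49513 = 11·4501 + 2
13: 49513 = 13·3808 + 9
17: 49513 = 17·2912 + 9
19: 49513 = 19·2605 + 18
23: 49513 = 23·2152 + 17
29: 49513 = 29·1707 + 10
31: 49513 = 31·1597 + 6
37: 49513 = 37·1338 + 7
41: 49513 = 41·1207 + 26
43: 49513 = 43·1151 + 20
47: 49513 = 47·1053 + 22
53: 49513 = 53·934 + 11
59: 49513 = 59·839 + 12
61: 49513 = 61·811 + 42
67: 49513 = 67·739

67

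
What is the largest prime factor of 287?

41

287 = 7 · 41
41 is prime.
So 287 = 7 · 41; the largest prime factor is 41.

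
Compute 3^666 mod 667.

660

3^1 ≡ 3 (mod 667)
3^2 ≡ 3^2 = 9 ≡ 9 (mod 667)
3^4 ≡ 9^2 = 81 ≡ 81 (mod 667)
3^8 ≡ 81^2 = 6561 ≡ 558 (mod 667)
3^16 ≡ 558^2 = 311364 ≡ 542 (mod 667)
3^32 ≡ 542^2 = 293764 ≡ 284 (mod 667)
3^64 ≡ 284^2 = 80656 ≡ 616 (mod 667)
3^128 ≡ 616^2 = 379456 ≡ 600 (mod 667)
3^256 ≡ 600^2 = 360000 ≡ 487 (mod 667)
3^512 ≡ 487^2 = 237169 ≡ 384 (mod 667)
666 = 512 + 128 + 16 + 8 + 2 in binary powers of 2.
So 3^666 ≡ 384 · 600 · 542 · 558 · 9 ≡ 660 (mod 667).
Since 660 ≠ 1, base 3 is a Fermat witness: 667 is composite.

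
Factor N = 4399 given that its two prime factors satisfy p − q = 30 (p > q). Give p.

Since p = q + 30, we have 4399 = q(q + 30), so q² + 30q − 4399 = 0.
Discriminant: 30² + 4·4399 = 900 + 17596 = 18496; √18496 = 136.
q = (−30 + 136)/2 = 53, and p = q + 30 = 83.
Check: 53 · 83 = 4399.

83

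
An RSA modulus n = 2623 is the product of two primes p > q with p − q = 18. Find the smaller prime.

Since p = q + 18, we have 2623 = q(q + 18), so q² + 18q − 2623 = 0.
Discriminant: 18² + 4·2623 = 324 + 10492 = 10816; √10816 = 104.
q = (−18 + 104)/2 = 43, and p = q + 18 = 61.
Check: 43 · 61 = 2623.

43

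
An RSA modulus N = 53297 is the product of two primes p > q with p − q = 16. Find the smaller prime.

223

Since p = q + 16, we have 53297 = q(q + 16), so q² + 16q − 53297 = 0.
Discriminant: 16² + 4·53297 = 256 + 213188 = 213444; √213444 = 462.
q = (−16 + 462)/2 = 223, and p = q + 16 = 239.
Check: 223 · 239 = 53297.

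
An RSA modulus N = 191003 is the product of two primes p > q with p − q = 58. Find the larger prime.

Since p = q + 58, we have 191003 = q(q + 58), so q² + 58q − 191003 = 0.
Discriminant: 58² + 4·191003 = 3364 + 764012 = 767376; √767376 = 876.
q = (−58 + 876)/2 = 409, and p = q + 58 = 467.
Check: 409 · 467 = 191003.

467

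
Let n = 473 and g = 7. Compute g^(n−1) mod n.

423

7^1 ≡ 7 (mod 473)
7^2 ≡ 7^2 = 49 ≡ 49 (mod 473)
7^4 ≡ 49^2 = 2401 ≡ 36 (mod 473)
7^8 ≡ 36^2 = 1296 ≡ 350 (mod 473)
7^16 ≡ 350^2 = 122500 ≡ 466 (mod 473)
7^32 ≡ 466^2 = 217156 ≡ 49 (mod 473)
7^64 ≡ 49^2 = 2401 ≡ 36 (mod 473)
7^128 ≡ 36^2 = 1296 ≡ 350 (mod 473)
7^256 ≡ 350^2 = 122500 ≡ 466 (mod 473)
472 = 256 + 128 + 64 + 16 + 8 in binary powers of 2.
So 7^472 ≡ 466 · 350 · 36 · 466 · 350 ≡ 423 (mod 473).
Since 423 ≠ 1, base 7 is a Fermat witness: 473 is composite.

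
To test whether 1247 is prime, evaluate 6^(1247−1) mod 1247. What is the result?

436

6^1 ≡ 6 (mod 1247)
6^2 ≡ 6^2 = 36 ≡ 36 (mod 1247)
6^4 ≡ 36^2 = 1296 ≡ 49 (mod 1247)
6^8 ≡ 49^2 = 2401 ≡ 1154 (mod 1247)
6^16 ≡ 1154^2 = 1331716 ≡ 1167 (mod 1247)
6^32 ≡ 1167^2 = 1361889 ≡ 165 (mod 1247)
6^64 ≡ 165^2 = 27225 ≡ 1038 (mod 1247)
6^128 ≡ 1038^2 = 1077444 ≡ 36 (mod 1247)
6^256 ≡ 36^2 = 1296 ≡ 49 (mod 1247)
6^512 ≡ 49^2 = 2401 ≡ 1154 (mod 1247)
6^1024 ≡ 1154^2 = 1331716 ≡ 1167 (mod 1247)
1246 = 1024 + 128 + 64 + 16 + 8 + 4 + 2 in binary powers of 2.
So 6^1246 ≡ 1167 · 36 · 1038 · 1167 · 1154 · 49 · 36 ≡ 436 (mod 1247).
Since 436 ≠ 1, base 6 is a Fermat witness: 1247 is composite.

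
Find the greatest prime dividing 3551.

3551 = 53 · 67
67 is prime.
So 3551 = 53 · 67; the largest prime factor is 67.

67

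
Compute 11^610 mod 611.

335

11^1 ≡ 11 (mod 611)
11^2 ≡ 11^2 = 121 ≡ 121 (mod 611)
11^4 ≡ 121^2 = 14641 ≡ 588 (mod 611)
11^8 ≡ 588^2 = 345744 ≡ 529 (mod 611)
11^16 ≡ 529^2 = 279841 ≡ 3 (mod 611)
11^32 ≡ 3^2 = 9 ≡ 9 (mod 611)
11^64 ≡ 9^2 = 81 ≡ 81 (mod 611)
11^128 ≡ 81^2 = 6561 ≡ 451 (mod 611)
11^256 ≡ 451^2 = 203401 ≡ 549 (mod 611)
11^512 ≡ 549^2 = 301401 ≡ 178 (mod 611)
610 = 512 + 64 + 32 + 2 in binary powers of 2.
So 11^610 ≡ 178 · 81 · 9 · 121 ≡ 335 (mod 611).
Since 335 ≠ 1, base 11 is a Fermat witness: 611 is composite.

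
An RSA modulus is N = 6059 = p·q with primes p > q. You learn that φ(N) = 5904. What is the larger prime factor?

83

φ(n) = (p−1)(q−1) = n − (p+q) + 1, so p + q = 6059 − 5904 + 1 = 156.
p and q are the roots of t² − 156t + 6059 = 0.
Discriminant: 156² − 4·6059 = 24336 − 24236 = 100; √100 = 10.
q = (156 − 10)/2 = 73, p = (156 + 10)/2 = 83.
Check: 73 · 83 = 6059.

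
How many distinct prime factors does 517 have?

2

517 = 11 · 47
517 = 11 · 47, which has 2 distinct prime factors.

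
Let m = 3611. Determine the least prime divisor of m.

23

3611 is odd.
Digit sum 11, not divisible by 3.
Ends in 1: not divisible by 5.
7: 3611 = 7·515 + 6
11: 3611 = 11·328 + 3
13: 3611 = 13·277 + 10
17: 3611 = 17·212 + 7
19: 3611 = 19·190 + 1
23: 3611 = 23·157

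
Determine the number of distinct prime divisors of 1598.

1598 = 2 · 799
799 = 17 · 47
1598 = 2 · 17 · 47, which has 3 distinct prime factors.

3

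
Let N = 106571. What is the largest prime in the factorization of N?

79

106571 = 19 · 5609
5609 = 71 · 79
79 is prime.
So 106571 = 19 · 71 · 79; the largest prime factor is 79.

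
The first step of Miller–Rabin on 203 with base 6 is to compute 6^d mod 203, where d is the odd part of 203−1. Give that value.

203 − 1 = 202 = 2^1 · 101, so d = 101.
6^1 ≡ 6 (mod 203)
6^2 ≡ 6^2 = 36 ≡ 36 (mod 203)
6^4 ≡ 36^2 = 1296 ≡ 78 (mod 203)
6^8 ≡ 78^2 = 6084 ≡ 197 (mod 203)
6^16 ≡ 197^2 = 38809 ≡ 36 (mod 203)
6^32 ≡ 36^2 = 1296 ≡ 78 (mod 203)
6^64 ≡ 78^2 = 6084 ≡ 197 (mod 203)
101 = 64 + 32 + 4 + 1 in binary powers of 2.
So 6^101 ≡ 197 · 78 · 78 · 6 ≡ 13 (mod 203).
Squaring chain: 13; never reaches −1, so base 6 is a Miller–Rabin witness that 203 is composite.

13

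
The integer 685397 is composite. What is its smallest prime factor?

685397 is odd.
Digit sum 38, not divisible by 3.
Ends in 7: not divisible by 5.
7: 685397 = 7·97913 + 6
11: 685397 = 11·62308 + 9
13: 685397 = 13·52722 + 11
17: 685397 = 17·40317 + 8
19: 685397 = 19·36073 + 10
23: 685397 = 23·29799 + 20
29: 685397 = 29·23634 + 11
31: 685397 = 31·22109 + 18
37: 685397 = 37·18524 + 9
41: 685397 = 41·16717

41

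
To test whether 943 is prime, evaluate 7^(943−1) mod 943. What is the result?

7^1 ≡ 7 (mod 943)
7^2 ≡ 7^2 = 49 ≡ 49 (mod 943)
7^4 ≡ 49^2 = 2401 ≡ 515 (mod 943)
7^8 ≡ 515^2 = 265225 ≡ 242 (mod 943)
7^16 ≡ 242^2 = 58564 ≡ 98 (mod 943)
7^32 ≡ 98^2 = 9604 ≡ 174 (mod 943)
7^64 ≡ 174^2 = 30276 ≡ 100 (mod 943)
7^128 ≡ 100^2 = 10000 ≡ 570 (mod 943)
7^256 ≡ 570^2 = 324900 ≡ 508 (mod 943)
7^512 ≡ 508^2 = 258064 ≡ 625 (mod 943)
942 = 512 + 256 + 128 + 32 + 8 + 4 + 2 in binary powers of 2.
So 7^942 ≡ 625 · 508 · 570 · 174 · 242 · 515 · 49 ≡ 156 (mod 943).
Since 156 ≠ 1, base 7 is a Fermat witness: 943 is composite.

156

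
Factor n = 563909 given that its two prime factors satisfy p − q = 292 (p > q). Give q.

Since p = q + 292, we have 563909 = q(q + 292), so q² + 292q − 563909 = 0.
Discriminant: 292² + 4·563909 = 85264 + 2255636 = 2340900; √2340900 = 1530.
q = (−292 + 1530)/2 = 619, and p = q + 292 = 911.
Check: 619 · 911 = 563909.

619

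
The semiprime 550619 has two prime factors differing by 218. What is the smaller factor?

Since p = q + 218, we have 550619 = q(q + 218), so q² + 218q − 550619 = 0.
Discriminant: 218² + 4·550619 = 47524 + 2202476 = 2250000; √2250000 = 1500.
q = (−218 + 1500)/2 = 641, and p = q + 218 = 859.
Check: 641 · 859 = 550619.

641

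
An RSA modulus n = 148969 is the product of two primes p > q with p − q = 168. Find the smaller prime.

Since p = q + 168, we have 148969 = q(q + 168), so q² + 168q − 148969 = 0.
Discriminant: 168² + 4·148969 = 28224 + 595876 = 624100; √624100 = 790.
q = (−168 + 790)/2 = 311, and p = q + 168 = 479.
Check: 311 · 479 = 148969.

311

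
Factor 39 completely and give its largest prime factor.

39 = 3 · 13
13 is prime.
So 39 = 3 · 13; the largest prime factor is 13.

13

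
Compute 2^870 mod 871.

545

2^1 ≡ 2 (mod 871)
2^2 ≡ 2^2 = 4 ≡ 4 (mod 871)
2^4 ≡ 4^2 = 16 ≡ 16 (mod 871)
2^8 ≡ 16^2 = 256 ≡ 256 (mod 871)
2^16 ≡ 256^2 = 65536 ≡ 211 (mod 871)
2^32 ≡ 211^2 = 44521 ≡ 100 (mod 871)
2^64 ≡ 100^2 = 10000 ≡ 419 (mod 871)
2^128 ≡ 419^2 = 175561 ≡ 490 (mod 871)
2^256 ≡ 490^2 = 240100 ≡ 575 (mod 871)
2^512 ≡ 575^2 = 330625 ≡ 516 (mod 871)
870 = 512 + 256 + 64 + 32 + 4 + 2 in binary powers of 2.
So 2^870 ≡ 516 · 575 · 419 · 100 · 16 · 4 ≡ 545 (mod 871).
Since 545 ≠ 1, base 2 is a Fermat witness: 871 is composite.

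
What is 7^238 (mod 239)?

7^1 ≡ 7 (mod 239)
7^2 ≡ 7^2 = 49 ≡ 49 (mod 239)
7^4 ≡ 49^2 = 2401 ≡ 11 (mod 239)
7^8 ≡ 11^2 = 121 ≡ 121 (mod 239)
7^16 ≡ 121^2 = 14641 ≡ 62 (mod 239)
7^32 ≡ 62^2 = 3844 ≡ 20 (mod 239)
7^64 ≡ 20^2 = 400 ≡ 161 (mod 239)
7^128 ≡ 161^2 = 25921 ≡ 109 (mod 239)
238 = 128 + 64 + 32 + 8 + 4 + 2 in binary powers of 2.
So 7^238 ≡ 109 · 161 · 20 · 121 · 11 · 49 ≡ 1 (mod 239).
Since the result is 1, base 7 gives no evidence that 239 is composite.

1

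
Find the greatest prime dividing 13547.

31

13547 = 19 · 713
713 = 23 · 31
31 is prime.
So 13547 = 19 · 23 · 31; the largest prime factor is 31.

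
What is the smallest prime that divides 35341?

59

35341 is odd.
Digit sum 16, not divisible by 3.
Ends in 1: not divisible by 5.
7: 35341 = 7·5048 + 5
11: 35341 = 11·3212 + 9
13: 35341 = 13·2718 + 7
17: 35341 = 17·2078 + 15
19: 35341 = 19·1860 + 1
23: 35341 = 23·1536 + 13
29: 35341 = 29·1218 + 19
31: 35341 = 31·1140 + 1
37: 35341 = 37·955 + 6
41: 35341 = 41·861 + 40
43: 35341 = 43·821 + 38
47: 35341 = 47·751 + 44
53: 35341 = 53·666 + 43
59: 35341 = 59·599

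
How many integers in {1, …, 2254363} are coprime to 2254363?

Factor: 2254363 = 83 · 157 · 173.
φ(2254363) = (83−1) · (157−1) · (173−1) = 82 · 156 · 172 = 2200224.

2200224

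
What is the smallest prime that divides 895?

5

895 is odd.
Digit sum 22, not divisible by 3.
Ends in 5: divisible by 5.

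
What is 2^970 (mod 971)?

1

2^1 ≡ 2 (mod 971)
2^2 ≡ 2^2 = 4 ≡ 4 (mod 971)
2^4 ≡ 4^2 = 16 ≡ 16 (mod 971)
2^8 ≡ 16^2 = 256 ≡ 256 (mod 971)
2^16 ≡ 256^2 = 65536 ≡ 479 (mod 971)
2^32 ≡ 479^2 = 229441 ≡ 285 (mod 971)
2^64 ≡ 285^2 = 81225 ≡ 632 (mod 971)
2^128 ≡ 632^2 = 399424 ≡ 343 (mod 971)
2^256 ≡ 343^2 = 117649 ≡ 158 (mod 971)
2^512 ≡ 158^2 = 24964 ≡ 689 (mod 971)
970 = 512 + 256 + 128 + 64 + 8 + 2 in binary powers of 2.
So 2^970 ≡ 689 · 158 · 343 · 632 · 256 · 4 ≡ 1 (mod 971).
Since the result is 1, base 2 gives no evidence that 971 is composite.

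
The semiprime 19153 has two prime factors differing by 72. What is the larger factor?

Since p = q + 72, we have 19153 = q(q + 72), so q² + 72q − 19153 = 0.
Discriminant: 72² + 4·19153 = 5184 + 76612 = 81796; √81796 = 286.
q = (−72 + 286)/2 = 107, and p = q + 72 = 179.
Check: 107 · 179 = 19153.

179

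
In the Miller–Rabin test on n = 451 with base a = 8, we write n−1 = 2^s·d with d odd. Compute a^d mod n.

451 − 1 = 450 = 2^1 · 225, so d = 225.
8^1 ≡ 8 (mod 451)
8^2 ≡ 8^2 = 64 ≡ 64 (mod 451)
8^4 ≡ 64^2 = 4096 ≡ 37 (mod 451)
8^8 ≡ 37^2 = 1369 ≡ 16 (mod 451)
8^16 ≡ 16^2 = 256 ≡ 256 (mod 451)
8^32 ≡ 256^2 = 65536 ≡ 141 (mod 451)
8^64 ≡ 141^2 = 19881 ≡ 37 (mod 451)
8^128 ≡ 37^2 = 1369 ≡ 16 (mod 451)
225 = 128 + 64 + 32 + 1 in binary powers of 2.
So 8^225 ≡ 16 · 37 · 141 · 8 ≡ 296 (mod 451).
Squaring chain: 296; never reaches −1, so base 8 is a Miller–Rabin witness that 451 is composite.

296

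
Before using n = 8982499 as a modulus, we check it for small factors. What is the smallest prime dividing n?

8982499 is odd.
Digit sum 49, not divisible by 3.
Ends in 9: not divisible by 5.
7: 8982499 = 7·1283214 + 1
11: 8982499 = 11·816590 + 9
13: 8982499 = 13·690961 + 6
17: 8982499 = 17·528382 + 5
19: 8982499 = 19·472763 + 2
23: 8982499 = 23·390543 + 10
29: 8982499 = 29·309741 + 10
31: 8982499 = 31·289758 + 1
37: 8982499 = 37·242770 + 9
41: 8982499 = 41·219085 + 14
43: 8982499 = 43·208895 + 14
47: 8982499 = 47·191117

47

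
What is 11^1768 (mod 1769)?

11^1 ≡ 11 (mod 1769)
11^2 ≡ 11^2 = 121 ≡ 121 (mod 1769)
11^4 ≡ 121^2 = 14641 ≡ 489 (mod 1769)
11^8 ≡ 489^2 = 239121 ≡ 306 (mod 1769)
11^16 ≡ 306^2 = 93636 ≡ 1648 (mod 1769)
11^32 ≡ 1648^2 = 2715904 ≡ 489 (mod 1769)
11^64 ≡ 489^2 = 239121 ≡ 306 (mod 1769)
11^128 ≡ 306^2 = 93636 ≡ 1648 (mod 1769)
11^256 ≡ 1648^2 = 2715904 ≡ 489 (mod 1769)
11^512 ≡ 489^2 = 239121 ≡ 306 (mod 1769)
11^1024 ≡ 306^2 = 93636 ≡ 1648 (mod 1769)
1768 = 1024 + 512 + 128 + 64 + 32 + 8 in binary powers of 2.
So 11^1768 ≡ 1648 · 306 · 1648 · 306 · 489 · 306 ≡ 489 (mod 1769).
Since 489 ≠ 1, base 11 is a Fermat witness: 1769 is composite.

489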